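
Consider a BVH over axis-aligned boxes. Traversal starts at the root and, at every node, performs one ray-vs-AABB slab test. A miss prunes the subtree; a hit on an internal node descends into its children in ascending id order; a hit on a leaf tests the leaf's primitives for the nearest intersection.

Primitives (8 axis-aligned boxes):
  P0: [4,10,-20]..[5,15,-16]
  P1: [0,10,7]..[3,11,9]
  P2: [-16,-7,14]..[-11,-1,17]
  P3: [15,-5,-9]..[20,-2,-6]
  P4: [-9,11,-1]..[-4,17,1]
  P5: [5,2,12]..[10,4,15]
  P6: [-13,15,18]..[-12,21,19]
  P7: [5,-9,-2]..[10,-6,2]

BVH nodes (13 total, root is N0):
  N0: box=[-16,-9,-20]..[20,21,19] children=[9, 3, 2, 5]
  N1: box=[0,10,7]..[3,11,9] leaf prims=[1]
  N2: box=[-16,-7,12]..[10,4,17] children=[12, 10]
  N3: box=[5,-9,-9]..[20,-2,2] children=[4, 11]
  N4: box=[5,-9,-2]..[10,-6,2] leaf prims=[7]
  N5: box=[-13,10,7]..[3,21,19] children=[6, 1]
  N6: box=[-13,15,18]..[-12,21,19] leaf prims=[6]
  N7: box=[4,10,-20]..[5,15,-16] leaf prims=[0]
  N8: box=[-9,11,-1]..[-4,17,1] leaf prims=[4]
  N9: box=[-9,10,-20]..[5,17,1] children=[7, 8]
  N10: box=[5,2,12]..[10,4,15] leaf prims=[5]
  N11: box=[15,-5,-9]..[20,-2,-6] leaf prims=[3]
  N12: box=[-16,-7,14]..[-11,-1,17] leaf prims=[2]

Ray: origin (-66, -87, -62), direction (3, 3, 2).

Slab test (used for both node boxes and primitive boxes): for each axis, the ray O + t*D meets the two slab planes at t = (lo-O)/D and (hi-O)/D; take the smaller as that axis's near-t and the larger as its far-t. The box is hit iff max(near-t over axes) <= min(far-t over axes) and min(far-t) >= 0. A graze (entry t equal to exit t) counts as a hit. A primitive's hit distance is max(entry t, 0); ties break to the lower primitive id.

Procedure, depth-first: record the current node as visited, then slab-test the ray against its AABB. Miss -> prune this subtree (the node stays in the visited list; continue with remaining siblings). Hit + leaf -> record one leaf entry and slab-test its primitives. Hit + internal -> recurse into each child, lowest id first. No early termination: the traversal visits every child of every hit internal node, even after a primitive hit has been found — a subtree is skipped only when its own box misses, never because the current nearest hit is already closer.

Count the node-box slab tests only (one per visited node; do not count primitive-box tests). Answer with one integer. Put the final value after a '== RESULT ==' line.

Walk:
N0 x:[50/3,86/3] y:[26,36] z:[21,81/2] -> hit [26,86/3], descend [2, 3, 5, 9]
  N2 x:[50/3,76/3] y:[80/3,91/3] z:[37,79/2] -> miss, prune
  N3 x:[71/3,86/3] y:[26,85/3] z:[53/2,32] -> hit [53/2,85/3], descend [4, 11]
    N4 x:[71/3,76/3] y:[26,27] z:[30,32] -> miss, prune
    N11 x:[27,86/3] y:[82/3,85/3] z:[53/2,28] -> hit [82/3,28] leaf, test {P3@t=82/3}
  N5 x:[53/3,23] y:[97/3,36] z:[69/2,81/2] -> miss, prune
  N9 x:[19,71/3] y:[97/3,104/3] z:[21,63/2] -> miss, prune

Visited [0, 2, 3, 4, 11, 5, 9]. Tests: 7 box, 1 leaf. Nearest: P3.

== RESULT ==
7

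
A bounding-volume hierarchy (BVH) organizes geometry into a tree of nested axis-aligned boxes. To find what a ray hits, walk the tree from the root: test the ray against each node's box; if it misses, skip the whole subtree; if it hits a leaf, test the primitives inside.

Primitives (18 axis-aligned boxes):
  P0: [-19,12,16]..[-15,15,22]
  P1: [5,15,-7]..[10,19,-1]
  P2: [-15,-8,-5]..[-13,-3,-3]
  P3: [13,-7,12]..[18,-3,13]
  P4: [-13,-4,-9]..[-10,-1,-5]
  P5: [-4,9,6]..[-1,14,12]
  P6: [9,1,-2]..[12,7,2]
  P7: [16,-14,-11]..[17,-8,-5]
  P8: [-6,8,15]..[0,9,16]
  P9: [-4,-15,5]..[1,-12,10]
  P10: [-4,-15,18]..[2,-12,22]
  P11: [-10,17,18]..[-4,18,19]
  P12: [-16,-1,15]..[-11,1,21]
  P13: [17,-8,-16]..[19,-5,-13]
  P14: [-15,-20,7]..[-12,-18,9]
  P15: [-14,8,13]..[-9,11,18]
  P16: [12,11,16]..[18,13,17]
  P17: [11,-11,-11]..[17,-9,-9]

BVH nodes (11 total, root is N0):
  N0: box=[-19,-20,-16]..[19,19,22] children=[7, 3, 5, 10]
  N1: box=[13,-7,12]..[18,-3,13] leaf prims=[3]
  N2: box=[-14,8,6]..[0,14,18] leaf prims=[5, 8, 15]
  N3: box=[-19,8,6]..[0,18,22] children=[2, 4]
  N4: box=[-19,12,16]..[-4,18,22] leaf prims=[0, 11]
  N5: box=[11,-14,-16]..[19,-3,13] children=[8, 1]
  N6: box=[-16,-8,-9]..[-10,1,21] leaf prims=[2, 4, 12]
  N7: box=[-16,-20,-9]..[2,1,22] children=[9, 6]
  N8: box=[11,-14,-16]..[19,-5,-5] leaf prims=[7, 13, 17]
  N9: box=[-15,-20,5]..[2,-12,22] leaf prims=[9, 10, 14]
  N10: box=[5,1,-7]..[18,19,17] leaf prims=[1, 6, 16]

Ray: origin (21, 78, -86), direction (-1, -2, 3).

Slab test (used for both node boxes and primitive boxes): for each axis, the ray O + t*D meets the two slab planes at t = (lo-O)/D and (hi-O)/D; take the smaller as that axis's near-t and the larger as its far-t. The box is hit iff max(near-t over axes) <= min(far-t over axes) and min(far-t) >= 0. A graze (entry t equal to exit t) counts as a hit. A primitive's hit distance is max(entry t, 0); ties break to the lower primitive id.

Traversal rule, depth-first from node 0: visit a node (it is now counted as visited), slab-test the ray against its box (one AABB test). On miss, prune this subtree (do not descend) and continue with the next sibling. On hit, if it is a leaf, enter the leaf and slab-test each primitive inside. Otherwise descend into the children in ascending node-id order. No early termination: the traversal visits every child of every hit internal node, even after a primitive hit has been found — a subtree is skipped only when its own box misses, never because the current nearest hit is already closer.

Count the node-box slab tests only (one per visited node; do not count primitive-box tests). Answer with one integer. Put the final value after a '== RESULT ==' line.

Walk:
N0 x:[2,40] y:[59/2,49] z:[70/3,36] -> hit [59/2,36], descend [3, 5, 7, 10]
  N3 x:[21,40] y:[30,35] z:[92/3,36] -> hit [92/3,35], descend [2, 4]
    N2 x:[21,35] y:[32,35] z:[92/3,104/3] -> hit [32,104/3] leaf, test {P5(miss), P8(miss), P15@t=67/2}
    N4 x:[25,40] y:[30,33] z:[34,36] -> miss, prune
  N5 x:[2,10] y:[81/2,46] z:[70/3,33] -> miss, prune
  N7 x:[19,37] y:[77/2,49] z:[77/3,36] -> miss, prune
  N10 x:[3,16] y:[59/2,77/2] z:[79/3,103/3] -> miss, prune

order=[0, 3, 2, 4, 5, 7, 10]  |boxes|=7  |leaves|=1  hit=P15

== RESULT ==
7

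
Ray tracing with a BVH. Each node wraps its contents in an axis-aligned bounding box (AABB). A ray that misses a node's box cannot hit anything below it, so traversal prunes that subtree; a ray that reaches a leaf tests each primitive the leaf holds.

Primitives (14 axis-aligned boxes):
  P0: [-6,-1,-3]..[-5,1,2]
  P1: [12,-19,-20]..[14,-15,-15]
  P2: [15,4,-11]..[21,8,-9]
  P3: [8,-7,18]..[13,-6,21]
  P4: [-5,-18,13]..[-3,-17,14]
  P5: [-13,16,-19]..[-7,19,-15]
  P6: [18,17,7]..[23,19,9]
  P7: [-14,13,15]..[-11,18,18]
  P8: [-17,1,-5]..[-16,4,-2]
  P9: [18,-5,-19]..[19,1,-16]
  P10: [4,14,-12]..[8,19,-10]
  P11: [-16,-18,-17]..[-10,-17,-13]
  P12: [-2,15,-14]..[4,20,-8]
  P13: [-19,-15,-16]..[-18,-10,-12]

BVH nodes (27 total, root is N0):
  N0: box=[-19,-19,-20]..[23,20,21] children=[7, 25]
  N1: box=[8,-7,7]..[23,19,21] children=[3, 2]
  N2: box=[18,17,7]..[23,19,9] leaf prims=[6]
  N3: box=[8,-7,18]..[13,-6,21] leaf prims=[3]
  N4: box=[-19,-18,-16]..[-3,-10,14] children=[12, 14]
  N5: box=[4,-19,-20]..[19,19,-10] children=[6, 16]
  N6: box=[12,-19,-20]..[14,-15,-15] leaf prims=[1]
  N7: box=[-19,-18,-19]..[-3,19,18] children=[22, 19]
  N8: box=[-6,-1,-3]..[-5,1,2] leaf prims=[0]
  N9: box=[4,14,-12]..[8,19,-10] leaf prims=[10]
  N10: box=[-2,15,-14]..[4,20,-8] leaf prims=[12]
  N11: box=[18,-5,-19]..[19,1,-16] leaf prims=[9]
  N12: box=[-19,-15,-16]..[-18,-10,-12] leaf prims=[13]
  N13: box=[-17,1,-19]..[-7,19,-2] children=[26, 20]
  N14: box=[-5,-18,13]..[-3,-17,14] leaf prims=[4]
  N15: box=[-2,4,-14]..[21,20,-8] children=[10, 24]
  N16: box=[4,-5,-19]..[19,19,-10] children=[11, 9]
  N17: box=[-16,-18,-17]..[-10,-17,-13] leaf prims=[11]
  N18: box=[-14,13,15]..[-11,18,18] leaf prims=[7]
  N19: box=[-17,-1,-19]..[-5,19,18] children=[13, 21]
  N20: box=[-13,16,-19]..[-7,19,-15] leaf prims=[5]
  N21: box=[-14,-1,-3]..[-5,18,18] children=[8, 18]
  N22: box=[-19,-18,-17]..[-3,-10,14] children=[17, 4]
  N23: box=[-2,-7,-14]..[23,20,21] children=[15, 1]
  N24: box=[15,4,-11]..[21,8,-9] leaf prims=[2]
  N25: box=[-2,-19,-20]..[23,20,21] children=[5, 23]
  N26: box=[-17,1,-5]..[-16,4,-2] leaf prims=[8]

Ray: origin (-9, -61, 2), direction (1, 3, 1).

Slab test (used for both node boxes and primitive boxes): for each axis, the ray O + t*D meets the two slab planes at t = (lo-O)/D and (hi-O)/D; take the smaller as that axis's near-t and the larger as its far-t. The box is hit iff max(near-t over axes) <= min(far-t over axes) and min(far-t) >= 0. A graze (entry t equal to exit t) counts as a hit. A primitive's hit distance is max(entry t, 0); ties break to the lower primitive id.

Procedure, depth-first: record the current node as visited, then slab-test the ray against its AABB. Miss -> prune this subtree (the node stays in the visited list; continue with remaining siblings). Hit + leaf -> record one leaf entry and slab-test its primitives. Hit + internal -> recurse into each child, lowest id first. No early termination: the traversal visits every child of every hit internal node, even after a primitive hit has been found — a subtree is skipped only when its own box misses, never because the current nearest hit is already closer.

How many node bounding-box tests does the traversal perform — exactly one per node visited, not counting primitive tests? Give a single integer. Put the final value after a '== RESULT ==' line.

Trace the traversal:
N0 x:[-10,32] y:[14,27] z:[-22,19] -> hit [14,19], descend [7, 25]
  N7 x:[-10,6] y:[43/3,80/3] z:[-21,16] -> miss, prune
  N25 x:[7,32] y:[14,27] z:[-22,19] -> hit [14,19], descend [5, 23]
    N5 x:[13,28] y:[14,80/3] z:[-22,-12] -> miss, prune
    N23 x:[7,32] y:[18,27] z:[-16,19] -> hit [18,19], descend [1, 15]
      N1 x:[17,32] y:[18,80/3] z:[5,19] -> hit [18,19], descend [2, 3]
        N2 x:[27,32] y:[26,80/3] z:[5,7] -> miss, prune
        N3 x:[17,22] y:[18,55/3] z:[16,19] -> hit [18,55/3] leaf, test {P3@t=18}
      N15 x:[7,30] y:[65/3,27] z:[-16,-10] -> miss, prune

Summary -> nodes [0, 7, 25, 5, 23, 1, 2, 3, 15]; box-tests=9; leaf-entries=1; first=P3

== RESULT ==
9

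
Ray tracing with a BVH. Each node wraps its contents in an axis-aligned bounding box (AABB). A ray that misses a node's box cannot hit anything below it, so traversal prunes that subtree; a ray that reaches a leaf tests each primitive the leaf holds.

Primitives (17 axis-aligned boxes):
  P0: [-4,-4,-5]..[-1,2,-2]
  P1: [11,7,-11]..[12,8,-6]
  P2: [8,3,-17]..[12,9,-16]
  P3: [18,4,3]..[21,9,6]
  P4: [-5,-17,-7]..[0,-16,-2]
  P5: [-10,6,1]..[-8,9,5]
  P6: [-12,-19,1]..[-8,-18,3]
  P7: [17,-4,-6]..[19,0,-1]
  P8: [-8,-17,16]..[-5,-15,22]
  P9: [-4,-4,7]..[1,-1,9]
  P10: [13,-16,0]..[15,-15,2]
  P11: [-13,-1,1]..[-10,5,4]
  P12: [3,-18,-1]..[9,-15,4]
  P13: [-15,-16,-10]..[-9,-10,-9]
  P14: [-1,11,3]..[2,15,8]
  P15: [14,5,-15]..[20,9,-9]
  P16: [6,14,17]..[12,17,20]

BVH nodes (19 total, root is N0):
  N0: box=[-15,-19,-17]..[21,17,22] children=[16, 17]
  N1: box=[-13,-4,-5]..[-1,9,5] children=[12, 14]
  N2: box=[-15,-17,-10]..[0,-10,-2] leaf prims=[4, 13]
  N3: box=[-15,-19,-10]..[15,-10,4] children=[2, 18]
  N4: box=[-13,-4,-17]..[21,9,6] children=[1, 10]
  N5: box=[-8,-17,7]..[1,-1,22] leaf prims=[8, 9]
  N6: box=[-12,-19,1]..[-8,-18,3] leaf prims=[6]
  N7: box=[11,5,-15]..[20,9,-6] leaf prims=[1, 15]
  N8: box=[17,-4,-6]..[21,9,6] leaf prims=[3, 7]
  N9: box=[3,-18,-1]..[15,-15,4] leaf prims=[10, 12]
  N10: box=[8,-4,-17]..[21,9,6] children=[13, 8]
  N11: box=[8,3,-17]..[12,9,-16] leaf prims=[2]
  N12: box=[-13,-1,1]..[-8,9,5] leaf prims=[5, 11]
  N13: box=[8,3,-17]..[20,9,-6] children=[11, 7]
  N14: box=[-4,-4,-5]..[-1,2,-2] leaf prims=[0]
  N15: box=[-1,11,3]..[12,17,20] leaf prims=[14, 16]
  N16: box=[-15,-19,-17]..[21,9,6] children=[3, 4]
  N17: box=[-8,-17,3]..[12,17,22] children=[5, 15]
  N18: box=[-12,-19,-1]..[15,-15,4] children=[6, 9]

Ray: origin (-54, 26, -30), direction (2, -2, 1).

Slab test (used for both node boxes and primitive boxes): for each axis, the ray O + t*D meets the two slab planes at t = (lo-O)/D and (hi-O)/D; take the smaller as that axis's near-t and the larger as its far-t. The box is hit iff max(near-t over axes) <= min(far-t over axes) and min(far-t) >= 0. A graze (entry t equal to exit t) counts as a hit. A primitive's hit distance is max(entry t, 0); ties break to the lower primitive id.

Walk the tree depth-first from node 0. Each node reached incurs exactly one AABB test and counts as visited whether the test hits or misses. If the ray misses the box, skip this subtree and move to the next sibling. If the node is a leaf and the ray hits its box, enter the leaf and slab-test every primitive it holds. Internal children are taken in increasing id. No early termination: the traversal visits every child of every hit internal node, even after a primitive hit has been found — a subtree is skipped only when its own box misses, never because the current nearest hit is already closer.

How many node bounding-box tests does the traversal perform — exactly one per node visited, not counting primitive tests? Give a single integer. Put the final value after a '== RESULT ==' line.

Trace the traversal:
N0 x:[39/2,75/2] y:[9/2,45/2] z:[13,52] -> hit [39/2,45/2], descend [16, 17]
  N16 x:[39/2,75/2] y:[17/2,45/2] z:[13,36] -> hit [39/2,45/2], descend [3, 4]
    N3 x:[39/2,69/2] y:[18,45/2] z:[20,34] -> hit [20,45/2], descend [2, 18]
      N2 x:[39/2,27] y:[18,43/2] z:[20,28] -> hit [20,43/2] leaf, test {P4(miss), P13@t=20}
      N18 x:[21,69/2] y:[41/2,45/2] z:[29,34] -> miss, prune
    N4 x:[41/2,75/2] y:[17/2,15] z:[13,36] -> miss, prune
  N17 x:[23,33] y:[9/2,43/2] z:[33,52] -> miss, prune

Summary -> nodes [0, 16, 3, 2, 18, 4, 17]; box-tests=7; leaf-entries=1; first=P13

== RESULT ==
7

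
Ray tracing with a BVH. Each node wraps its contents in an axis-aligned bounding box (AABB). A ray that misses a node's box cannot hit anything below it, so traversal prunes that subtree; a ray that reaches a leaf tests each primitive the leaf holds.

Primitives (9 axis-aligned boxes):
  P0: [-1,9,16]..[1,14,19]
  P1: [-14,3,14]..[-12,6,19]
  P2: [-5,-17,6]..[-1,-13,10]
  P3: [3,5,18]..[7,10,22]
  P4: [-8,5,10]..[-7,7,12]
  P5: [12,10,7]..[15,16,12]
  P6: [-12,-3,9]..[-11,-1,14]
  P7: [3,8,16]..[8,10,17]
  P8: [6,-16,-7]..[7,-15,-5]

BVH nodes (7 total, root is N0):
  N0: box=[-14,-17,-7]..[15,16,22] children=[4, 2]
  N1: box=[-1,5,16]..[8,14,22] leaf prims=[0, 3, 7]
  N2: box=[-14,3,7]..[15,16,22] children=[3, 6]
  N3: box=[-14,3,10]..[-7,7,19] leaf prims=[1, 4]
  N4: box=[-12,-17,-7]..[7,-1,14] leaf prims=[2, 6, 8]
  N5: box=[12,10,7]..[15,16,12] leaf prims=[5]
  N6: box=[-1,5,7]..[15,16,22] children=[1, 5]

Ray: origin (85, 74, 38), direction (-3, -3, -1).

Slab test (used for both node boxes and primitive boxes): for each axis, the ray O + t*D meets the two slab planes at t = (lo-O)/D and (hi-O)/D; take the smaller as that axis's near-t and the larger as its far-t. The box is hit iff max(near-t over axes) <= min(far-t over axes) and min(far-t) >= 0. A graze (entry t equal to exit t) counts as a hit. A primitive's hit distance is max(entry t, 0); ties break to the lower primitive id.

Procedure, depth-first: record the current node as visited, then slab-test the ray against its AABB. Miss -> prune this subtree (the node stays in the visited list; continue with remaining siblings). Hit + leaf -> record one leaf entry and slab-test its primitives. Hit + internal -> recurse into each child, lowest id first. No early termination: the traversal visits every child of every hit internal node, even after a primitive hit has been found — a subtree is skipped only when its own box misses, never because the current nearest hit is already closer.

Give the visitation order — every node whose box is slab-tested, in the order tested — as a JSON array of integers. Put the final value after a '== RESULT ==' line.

Traverse from the root:
N0 x:[70/3,33] y:[58/3,91/3] z:[16,45] -> hit [70/3,91/3], descend [2, 4]
  N2 x:[70/3,33] y:[58/3,71/3] z:[16,31] -> hit [70/3,71/3], descend [3, 6]
    N3 x:[92/3,33] y:[67/3,71/3] z:[19,28] -> miss, prune
    N6 x:[70/3,86/3] y:[58/3,23] z:[16,31] -> miss, prune
  N4 x:[26,97/3] y:[25,91/3] z:[24,45] -> hit [26,91/3] leaf, test {P2@t=29, P6(miss), P8(miss)}

5 AABB tests over nodes [0, 2, 3, 6, 4]; 1 leaf entered; closest P2.

== RESULT ==
[0, 2, 3, 6, 4]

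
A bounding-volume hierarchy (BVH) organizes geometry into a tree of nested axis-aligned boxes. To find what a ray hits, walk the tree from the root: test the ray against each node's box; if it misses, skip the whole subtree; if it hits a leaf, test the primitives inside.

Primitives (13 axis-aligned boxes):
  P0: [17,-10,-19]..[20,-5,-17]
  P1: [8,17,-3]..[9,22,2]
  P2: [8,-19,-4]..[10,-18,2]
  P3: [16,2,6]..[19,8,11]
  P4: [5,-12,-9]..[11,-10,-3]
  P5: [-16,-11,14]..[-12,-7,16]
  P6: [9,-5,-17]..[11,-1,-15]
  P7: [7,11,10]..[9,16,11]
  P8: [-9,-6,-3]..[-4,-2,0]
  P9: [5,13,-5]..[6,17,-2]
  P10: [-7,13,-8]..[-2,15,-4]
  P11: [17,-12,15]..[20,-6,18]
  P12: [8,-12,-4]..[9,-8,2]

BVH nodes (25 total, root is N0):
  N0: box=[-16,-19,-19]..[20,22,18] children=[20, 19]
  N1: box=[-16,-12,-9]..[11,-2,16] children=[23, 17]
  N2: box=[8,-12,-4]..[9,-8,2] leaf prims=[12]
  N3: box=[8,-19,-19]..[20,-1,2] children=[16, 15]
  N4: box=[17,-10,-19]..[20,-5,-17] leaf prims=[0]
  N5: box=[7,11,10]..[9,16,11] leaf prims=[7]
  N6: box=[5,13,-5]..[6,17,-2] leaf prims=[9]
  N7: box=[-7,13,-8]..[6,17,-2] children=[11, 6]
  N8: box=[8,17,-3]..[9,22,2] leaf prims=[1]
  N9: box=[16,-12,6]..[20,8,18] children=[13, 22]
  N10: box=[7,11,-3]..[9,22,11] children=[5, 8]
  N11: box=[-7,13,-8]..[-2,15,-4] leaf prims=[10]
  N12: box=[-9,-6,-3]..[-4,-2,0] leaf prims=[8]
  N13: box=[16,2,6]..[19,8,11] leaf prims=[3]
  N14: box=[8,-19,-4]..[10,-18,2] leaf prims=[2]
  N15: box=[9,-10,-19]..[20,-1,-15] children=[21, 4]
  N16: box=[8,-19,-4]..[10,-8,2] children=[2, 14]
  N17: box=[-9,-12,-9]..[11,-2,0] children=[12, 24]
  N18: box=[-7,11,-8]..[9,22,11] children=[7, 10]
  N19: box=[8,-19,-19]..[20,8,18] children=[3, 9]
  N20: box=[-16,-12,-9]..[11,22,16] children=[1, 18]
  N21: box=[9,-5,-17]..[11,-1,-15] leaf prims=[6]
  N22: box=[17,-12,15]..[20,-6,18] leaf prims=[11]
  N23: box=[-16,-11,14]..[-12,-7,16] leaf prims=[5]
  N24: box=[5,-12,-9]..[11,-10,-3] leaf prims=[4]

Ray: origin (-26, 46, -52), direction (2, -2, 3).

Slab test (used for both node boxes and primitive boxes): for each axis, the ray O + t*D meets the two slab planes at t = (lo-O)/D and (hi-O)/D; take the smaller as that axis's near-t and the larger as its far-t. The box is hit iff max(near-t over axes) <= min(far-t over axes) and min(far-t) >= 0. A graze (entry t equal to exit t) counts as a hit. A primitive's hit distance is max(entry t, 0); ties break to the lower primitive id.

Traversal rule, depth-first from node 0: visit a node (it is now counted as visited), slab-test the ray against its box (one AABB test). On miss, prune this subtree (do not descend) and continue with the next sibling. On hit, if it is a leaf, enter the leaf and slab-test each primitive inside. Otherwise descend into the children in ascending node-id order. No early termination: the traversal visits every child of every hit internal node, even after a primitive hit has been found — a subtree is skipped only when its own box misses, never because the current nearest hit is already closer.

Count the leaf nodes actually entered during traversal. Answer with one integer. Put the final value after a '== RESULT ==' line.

Walk:
N0 x:[5,23] y:[12,65/2] z:[11,70/3] -> hit [12,23], descend [19, 20]
  N19 x:[17,23] y:[19,65/2] z:[11,70/3] -> hit [19,23], descend [3, 9]
    N3 x:[17,23] y:[47/2,65/2] z:[11,18] -> miss, prune
    N9 x:[21,23] y:[19,29] z:[58/3,70/3] -> hit [21,23], descend [13, 22]
      N13 x:[21,45/2] y:[19,22] z:[58/3,21] -> hit [21,21] leaf, test {P3@t=21}
      N22 x:[43/2,23] y:[26,29] z:[67/3,70/3] -> miss, prune
  N20 x:[5,37/2] y:[12,29] z:[43/3,68/3] -> hit [43/3,37/2], descend [1, 18]
    N1 x:[5,37/2] y:[24,29] z:[43/3,68/3] -> miss, prune
    N18 x:[19/2,35/2] y:[12,35/2] z:[44/3,21] -> hit [44/3,35/2], descend [7, 10]
      N7 x:[19/2,16] y:[29/2,33/2] z:[44/3,50/3] -> hit [44/3,16], descend [6, 11]
        N6 x:[31/2,16] y:[29/2,33/2] z:[47/3,50/3] -> hit [47/3,16] leaf, test {P9@t=47/3}
        N11 x:[19/2,12] y:[31/2,33/2] z:[44/3,16] -> miss, prune
      N10 x:[33/2,35/2] y:[12,35/2] z:[49/3,21] -> hit [33/2,35/2], descend [5, 8]
        N5 x:[33/2,35/2] y:[15,35/2] z:[62/3,21] -> miss, prune
        N8 x:[17,35/2] y:[12,29/2] z:[49/3,18] -> miss, prune

15 AABB tests over nodes [0, 19, 3, 9, 13, 22, 20, 1, 18, 7, 6, 11, 10, 5, 8]; 2 leaves entered; closest P9.

== RESULT ==
2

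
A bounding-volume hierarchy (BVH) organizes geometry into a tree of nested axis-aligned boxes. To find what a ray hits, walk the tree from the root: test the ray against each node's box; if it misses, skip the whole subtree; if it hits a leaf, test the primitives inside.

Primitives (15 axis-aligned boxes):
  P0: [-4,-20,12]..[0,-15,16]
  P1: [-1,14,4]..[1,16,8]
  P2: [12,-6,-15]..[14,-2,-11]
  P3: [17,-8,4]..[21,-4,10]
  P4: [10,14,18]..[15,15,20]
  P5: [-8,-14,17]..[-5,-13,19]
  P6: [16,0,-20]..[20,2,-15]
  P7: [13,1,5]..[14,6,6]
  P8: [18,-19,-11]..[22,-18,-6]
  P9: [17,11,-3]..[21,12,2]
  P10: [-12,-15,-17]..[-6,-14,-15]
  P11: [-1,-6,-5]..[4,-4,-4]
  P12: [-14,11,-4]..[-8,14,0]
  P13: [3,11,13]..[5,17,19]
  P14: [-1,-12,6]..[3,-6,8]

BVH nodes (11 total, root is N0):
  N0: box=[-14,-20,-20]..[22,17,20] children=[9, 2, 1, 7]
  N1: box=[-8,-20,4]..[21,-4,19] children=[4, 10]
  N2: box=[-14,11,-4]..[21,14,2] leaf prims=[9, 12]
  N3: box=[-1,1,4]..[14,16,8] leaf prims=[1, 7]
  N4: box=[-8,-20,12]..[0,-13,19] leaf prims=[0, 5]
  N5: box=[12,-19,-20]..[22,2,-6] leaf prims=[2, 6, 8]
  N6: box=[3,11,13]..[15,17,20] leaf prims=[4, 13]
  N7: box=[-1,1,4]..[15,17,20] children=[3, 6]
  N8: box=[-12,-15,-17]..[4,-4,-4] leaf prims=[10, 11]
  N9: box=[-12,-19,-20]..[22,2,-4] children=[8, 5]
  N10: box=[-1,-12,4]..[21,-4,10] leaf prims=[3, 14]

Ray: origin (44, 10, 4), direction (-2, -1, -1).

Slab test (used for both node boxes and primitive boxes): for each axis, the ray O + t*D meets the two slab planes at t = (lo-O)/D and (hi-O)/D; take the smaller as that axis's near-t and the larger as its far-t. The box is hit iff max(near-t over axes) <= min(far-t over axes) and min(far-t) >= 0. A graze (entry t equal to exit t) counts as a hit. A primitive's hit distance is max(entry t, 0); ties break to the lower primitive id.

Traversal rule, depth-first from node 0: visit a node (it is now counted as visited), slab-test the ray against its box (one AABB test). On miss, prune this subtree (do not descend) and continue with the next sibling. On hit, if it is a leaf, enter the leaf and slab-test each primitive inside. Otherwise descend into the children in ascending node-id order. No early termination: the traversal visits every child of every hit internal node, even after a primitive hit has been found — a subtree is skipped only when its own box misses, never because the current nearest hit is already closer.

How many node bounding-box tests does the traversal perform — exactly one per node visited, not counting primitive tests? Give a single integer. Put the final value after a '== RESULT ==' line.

Traverse from the root:
N0 x:[11,29] y:[-7,30] z:[-16,24] -> hit [11,24], descend [1, 2, 7, 9]
  N1 x:[23/2,26] y:[14,30] z:[-15,0] -> miss, prune
  N2 x:[23/2,29] y:[-4,-1] z:[2,8] -> miss, prune
  N7 x:[29/2,45/2] y:[-7,9] z:[-16,0] -> miss, prune
  N9 x:[11,28] y:[8,29] z:[8,24] -> hit [11,24], descend [5, 8]
    N5 x:[11,16] y:[8,29] z:[10,24] -> hit [11,16] leaf, test {P2@t=15, P6(miss), P8(miss)}
    N8 x:[20,28] y:[14,25] z:[8,21] -> hit [20,21] leaf, test {P10(miss), P11(miss)}

Summary -> nodes [0, 1, 2, 7, 9, 5, 8]; box-tests=7; leaf-entries=2; first=P2

== RESULT ==
7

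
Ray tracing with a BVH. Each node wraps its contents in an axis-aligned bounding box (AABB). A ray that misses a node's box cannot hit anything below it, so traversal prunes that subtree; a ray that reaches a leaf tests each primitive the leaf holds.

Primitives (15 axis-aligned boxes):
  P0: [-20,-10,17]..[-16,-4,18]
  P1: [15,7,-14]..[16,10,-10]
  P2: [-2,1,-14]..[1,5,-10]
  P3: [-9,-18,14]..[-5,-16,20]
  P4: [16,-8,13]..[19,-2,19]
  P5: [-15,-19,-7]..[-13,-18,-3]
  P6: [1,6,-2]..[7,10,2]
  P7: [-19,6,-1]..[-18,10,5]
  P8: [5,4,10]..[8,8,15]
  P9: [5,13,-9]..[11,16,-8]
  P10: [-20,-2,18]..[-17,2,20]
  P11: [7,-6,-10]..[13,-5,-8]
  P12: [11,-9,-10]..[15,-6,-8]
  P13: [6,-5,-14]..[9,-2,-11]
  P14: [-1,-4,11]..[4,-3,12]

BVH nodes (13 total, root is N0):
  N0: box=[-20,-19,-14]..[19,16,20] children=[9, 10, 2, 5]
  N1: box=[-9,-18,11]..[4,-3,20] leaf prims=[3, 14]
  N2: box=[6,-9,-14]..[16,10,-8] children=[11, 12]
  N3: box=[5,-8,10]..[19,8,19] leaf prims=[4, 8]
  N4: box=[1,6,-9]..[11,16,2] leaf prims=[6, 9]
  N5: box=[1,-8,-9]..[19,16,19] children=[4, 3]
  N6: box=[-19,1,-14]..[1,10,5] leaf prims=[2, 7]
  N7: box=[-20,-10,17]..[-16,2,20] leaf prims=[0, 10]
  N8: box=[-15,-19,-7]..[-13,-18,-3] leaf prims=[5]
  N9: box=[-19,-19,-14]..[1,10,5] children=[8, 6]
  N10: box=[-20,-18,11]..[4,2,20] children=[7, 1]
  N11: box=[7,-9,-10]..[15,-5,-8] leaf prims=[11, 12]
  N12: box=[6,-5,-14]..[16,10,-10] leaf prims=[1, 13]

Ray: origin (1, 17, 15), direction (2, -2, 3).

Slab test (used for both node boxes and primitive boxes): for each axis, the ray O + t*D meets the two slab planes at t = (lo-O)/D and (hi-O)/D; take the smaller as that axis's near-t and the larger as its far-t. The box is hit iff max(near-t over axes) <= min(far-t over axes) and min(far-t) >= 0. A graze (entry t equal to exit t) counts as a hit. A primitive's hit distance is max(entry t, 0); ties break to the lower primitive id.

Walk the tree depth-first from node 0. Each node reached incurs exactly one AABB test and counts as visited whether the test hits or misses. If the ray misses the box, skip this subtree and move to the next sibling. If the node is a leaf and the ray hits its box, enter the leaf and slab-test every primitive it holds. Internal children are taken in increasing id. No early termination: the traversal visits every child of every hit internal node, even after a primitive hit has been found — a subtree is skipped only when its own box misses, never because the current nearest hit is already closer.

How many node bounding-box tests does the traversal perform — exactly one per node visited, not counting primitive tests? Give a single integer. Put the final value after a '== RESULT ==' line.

Traverse from the root:
N0 x:[-21/2,9] y:[1/2,18] z:[-29/3,5/3] -> hit [1/2,5/3], descend [2, 5, 9, 10]
  N2 x:[5/2,15/2] y:[7/2,13] z:[-29/3,-23/3] -> miss, prune
  N5 x:[0,9] y:[1/2,25/2] z:[-8,4/3] -> hit [1/2,4/3], descend [3, 4]
    N3 x:[2,9] y:[9/2,25/2] z:[-5/3,4/3] -> miss, prune
    N4 x:[0,5] y:[1/2,11/2] z:[-8,-13/3] -> miss, prune
  N9 x:[-10,0] y:[7/2,18] z:[-29/3,-10/3] -> miss, prune
  N10 x:[-21/2,3/2] y:[15/2,35/2] z:[-4/3,5/3] -> miss, prune

order=[0, 2, 5, 3, 4, 9, 10]  |boxes|=7  |leaves|=0  hit=miss

== RESULT ==
7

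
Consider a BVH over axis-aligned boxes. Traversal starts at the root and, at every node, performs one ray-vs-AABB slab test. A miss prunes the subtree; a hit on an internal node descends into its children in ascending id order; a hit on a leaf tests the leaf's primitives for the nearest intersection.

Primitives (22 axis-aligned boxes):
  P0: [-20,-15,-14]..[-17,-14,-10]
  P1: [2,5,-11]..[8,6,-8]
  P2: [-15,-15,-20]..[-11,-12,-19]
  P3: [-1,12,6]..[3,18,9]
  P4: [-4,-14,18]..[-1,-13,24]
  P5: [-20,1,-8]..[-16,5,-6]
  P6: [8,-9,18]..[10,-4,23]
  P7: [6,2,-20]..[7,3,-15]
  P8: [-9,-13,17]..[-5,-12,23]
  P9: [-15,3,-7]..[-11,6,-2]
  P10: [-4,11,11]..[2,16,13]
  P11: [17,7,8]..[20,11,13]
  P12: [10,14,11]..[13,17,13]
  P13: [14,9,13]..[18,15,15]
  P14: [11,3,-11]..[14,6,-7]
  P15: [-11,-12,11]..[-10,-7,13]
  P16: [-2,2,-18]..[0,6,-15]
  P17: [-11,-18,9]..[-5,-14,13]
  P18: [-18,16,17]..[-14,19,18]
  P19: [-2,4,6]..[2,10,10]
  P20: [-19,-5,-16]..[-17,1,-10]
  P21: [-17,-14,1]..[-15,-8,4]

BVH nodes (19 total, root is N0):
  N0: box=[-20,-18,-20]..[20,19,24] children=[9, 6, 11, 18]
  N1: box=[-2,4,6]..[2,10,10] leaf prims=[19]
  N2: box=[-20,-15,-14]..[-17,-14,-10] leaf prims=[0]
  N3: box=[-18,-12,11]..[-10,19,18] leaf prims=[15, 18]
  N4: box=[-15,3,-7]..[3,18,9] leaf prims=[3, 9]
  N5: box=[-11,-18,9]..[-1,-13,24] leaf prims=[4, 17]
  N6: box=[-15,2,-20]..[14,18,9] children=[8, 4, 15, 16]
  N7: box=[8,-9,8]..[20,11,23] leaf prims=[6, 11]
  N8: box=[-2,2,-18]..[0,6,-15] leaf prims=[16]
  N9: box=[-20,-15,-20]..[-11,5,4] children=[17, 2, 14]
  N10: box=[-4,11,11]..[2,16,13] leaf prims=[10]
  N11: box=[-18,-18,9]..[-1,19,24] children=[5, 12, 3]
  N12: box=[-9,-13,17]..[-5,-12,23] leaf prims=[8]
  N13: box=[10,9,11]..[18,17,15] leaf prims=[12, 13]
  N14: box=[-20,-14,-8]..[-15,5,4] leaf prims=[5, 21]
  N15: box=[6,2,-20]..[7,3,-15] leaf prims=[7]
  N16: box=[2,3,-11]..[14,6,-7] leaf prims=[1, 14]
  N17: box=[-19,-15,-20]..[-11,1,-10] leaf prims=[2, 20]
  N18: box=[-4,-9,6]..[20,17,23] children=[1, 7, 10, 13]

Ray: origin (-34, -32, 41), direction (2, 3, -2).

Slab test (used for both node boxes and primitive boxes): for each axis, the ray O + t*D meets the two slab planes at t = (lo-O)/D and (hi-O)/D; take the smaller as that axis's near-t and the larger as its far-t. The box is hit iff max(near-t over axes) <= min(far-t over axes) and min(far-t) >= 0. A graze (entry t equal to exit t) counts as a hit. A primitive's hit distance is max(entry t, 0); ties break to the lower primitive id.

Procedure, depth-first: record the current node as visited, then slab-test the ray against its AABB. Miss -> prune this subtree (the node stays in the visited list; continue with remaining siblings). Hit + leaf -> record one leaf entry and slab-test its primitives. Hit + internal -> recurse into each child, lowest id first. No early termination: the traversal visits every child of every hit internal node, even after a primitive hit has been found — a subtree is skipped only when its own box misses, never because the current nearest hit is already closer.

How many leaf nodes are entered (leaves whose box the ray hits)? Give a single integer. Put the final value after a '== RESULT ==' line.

Trace the traversal:
N0 x:[7,27] y:[14/3,17] z:[17/2,61/2] -> hit [17/2,17], descend [6, 9, 11, 18]
  N6 x:[19/2,24] y:[34/3,50/3] z:[16,61/2] -> hit [16,50/3], descend [4, 8, 15, 16]
    N4 x:[19/2,37/2] y:[35/3,50/3] z:[16,24] -> hit [16,50/3] leaf, test {P3@t=33/2, P9(miss)}
    N8 x:[16,17] y:[34/3,38/3] z:[28,59/2] -> miss, prune
    N15 x:[20,41/2] y:[34/3,35/3] z:[28,61/2] -> miss, prune
    N16 x:[18,24] y:[35/3,38/3] z:[24,26] -> miss, prune
  N9 x:[7,23/2] y:[17/3,37/3] z:[37/2,61/2] -> miss, prune
  N11 x:[8,33/2] y:[14/3,17] z:[17/2,16] -> hit [17/2,16], descend [3, 5, 12]
    N3 x:[8,12] y:[20/3,17] z:[23/2,15] -> hit [23/2,12] leaf, test {P15(miss), P18(miss)}
    N5 x:[23/2,33/2] y:[14/3,19/3] z:[17/2,16] -> miss, prune
    N12 x:[25/2,29/2] y:[19/3,20/3] z:[9,12] -> miss, prune
  N18 x:[15,27] y:[23/3,49/3] z:[9,35/2] -> hit [15,49/3], descend [1, 7, 10, 13]
    N1 x:[16,18] y:[12,14] z:[31/2,35/2] -> miss, prune
    N7 x:[21,27] y:[23/3,43/3] z:[9,33/2] -> miss, prune
    N10 x:[15,18] y:[43/3,16] z:[14,15] -> hit [15,15] leaf, test {P10@t=15}
    N13 x:[22,26] y:[41/3,49/3] z:[13,15] -> miss, prune

Summary -> nodes [0, 6, 4, 8, 15, 16, 9, 11, 3, 5, 12, 18, 1, 7, 10, 13]; box-tests=16; leaf-entries=3; first=P10

== RESULT ==
3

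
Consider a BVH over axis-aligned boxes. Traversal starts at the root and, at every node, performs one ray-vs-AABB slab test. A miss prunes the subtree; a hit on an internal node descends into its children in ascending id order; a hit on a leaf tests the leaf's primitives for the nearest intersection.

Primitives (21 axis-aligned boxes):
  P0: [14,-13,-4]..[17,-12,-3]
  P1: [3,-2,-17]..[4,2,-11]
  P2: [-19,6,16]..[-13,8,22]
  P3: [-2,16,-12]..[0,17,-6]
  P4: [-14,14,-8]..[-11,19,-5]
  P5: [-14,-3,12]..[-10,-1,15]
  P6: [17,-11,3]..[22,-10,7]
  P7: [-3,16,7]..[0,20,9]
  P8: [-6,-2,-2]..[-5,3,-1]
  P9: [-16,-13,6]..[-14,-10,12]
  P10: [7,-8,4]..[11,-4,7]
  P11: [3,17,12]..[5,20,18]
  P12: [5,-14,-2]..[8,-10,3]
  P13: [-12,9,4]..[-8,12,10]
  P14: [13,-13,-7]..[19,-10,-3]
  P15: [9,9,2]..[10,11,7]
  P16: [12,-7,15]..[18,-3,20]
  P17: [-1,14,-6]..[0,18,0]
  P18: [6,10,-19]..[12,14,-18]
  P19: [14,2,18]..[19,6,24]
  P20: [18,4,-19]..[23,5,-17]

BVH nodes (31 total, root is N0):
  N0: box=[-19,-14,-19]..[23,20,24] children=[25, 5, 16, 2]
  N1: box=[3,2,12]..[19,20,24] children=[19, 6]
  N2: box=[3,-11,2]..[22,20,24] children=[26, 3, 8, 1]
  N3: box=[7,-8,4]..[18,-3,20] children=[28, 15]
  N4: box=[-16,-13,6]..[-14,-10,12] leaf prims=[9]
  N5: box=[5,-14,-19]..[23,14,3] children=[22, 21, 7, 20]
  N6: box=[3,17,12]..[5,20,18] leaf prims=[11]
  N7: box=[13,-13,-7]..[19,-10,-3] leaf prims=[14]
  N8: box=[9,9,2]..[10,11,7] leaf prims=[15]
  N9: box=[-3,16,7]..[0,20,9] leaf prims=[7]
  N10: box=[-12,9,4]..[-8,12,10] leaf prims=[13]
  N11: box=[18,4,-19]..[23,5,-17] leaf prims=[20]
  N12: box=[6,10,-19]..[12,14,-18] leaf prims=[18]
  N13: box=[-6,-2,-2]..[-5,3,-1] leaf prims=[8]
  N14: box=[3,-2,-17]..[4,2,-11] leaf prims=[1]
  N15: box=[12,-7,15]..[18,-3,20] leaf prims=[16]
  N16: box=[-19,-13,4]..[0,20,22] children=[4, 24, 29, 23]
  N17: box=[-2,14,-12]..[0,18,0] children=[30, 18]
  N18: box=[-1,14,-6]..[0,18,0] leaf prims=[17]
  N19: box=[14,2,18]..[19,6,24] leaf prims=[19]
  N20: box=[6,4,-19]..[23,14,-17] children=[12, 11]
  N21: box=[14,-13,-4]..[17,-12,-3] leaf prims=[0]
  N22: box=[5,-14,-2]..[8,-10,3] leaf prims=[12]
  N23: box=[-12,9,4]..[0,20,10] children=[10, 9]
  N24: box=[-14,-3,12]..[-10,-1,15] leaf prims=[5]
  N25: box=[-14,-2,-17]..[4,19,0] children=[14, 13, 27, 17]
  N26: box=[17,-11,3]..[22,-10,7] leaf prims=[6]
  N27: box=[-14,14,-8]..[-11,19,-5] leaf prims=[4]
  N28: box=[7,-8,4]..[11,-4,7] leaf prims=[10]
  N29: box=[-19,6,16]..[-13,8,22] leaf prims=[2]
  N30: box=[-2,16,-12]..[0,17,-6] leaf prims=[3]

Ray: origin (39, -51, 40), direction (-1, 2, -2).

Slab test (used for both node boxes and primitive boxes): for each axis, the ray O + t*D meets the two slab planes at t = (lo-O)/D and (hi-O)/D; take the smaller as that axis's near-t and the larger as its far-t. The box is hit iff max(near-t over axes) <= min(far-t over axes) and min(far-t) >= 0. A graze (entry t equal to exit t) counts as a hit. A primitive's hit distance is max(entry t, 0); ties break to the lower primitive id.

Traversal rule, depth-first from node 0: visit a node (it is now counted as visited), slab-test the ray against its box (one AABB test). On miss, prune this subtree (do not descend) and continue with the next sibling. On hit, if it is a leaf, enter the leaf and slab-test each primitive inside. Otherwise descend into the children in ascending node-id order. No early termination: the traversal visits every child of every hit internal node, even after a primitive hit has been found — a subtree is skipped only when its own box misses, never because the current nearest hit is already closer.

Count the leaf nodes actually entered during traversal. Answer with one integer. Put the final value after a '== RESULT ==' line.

Traverse from the root:
N0 x:[16,58] y:[37/2,71/2] z:[8,59/2] -> hit [37/2,59/2], descend [2, 5, 16, 25]
  N2 x:[17,36] y:[20,71/2] z:[8,19] -> miss, prune
  N5 x:[16,34] y:[37/2,65/2] z:[37/2,59/2] -> hit [37/2,59/2], descend [7, 20, 21, 22]
    N7 x:[20,26] y:[19,41/2] z:[43/2,47/2] -> miss, prune
    N20 x:[16,33] y:[55/2,65/2] z:[57/2,59/2] -> hit [57/2,59/2], descend [11, 12]
      N11 x:[16,21] y:[55/2,28] z:[57/2,59/2] -> miss, prune
      N12 x:[27,33] y:[61/2,65/2] z:[29,59/2] -> miss, prune
    N21 x:[22,25] y:[19,39/2] z:[43/2,22] -> miss, prune
    N22 x:[31,34] y:[37/2,41/2] z:[37/2,21] -> miss, prune
  N16 x:[39,58] y:[19,71/2] z:[9,18] -> miss, prune
  N25 x:[35,53] y:[49/2,35] z:[20,57/2] -> miss, prune

Visited [0, 2, 5, 7, 20, 11, 12, 21, 22, 16, 25]. Tests: 11 box, 0 leaf. Nearest: miss.

== RESULT ==
0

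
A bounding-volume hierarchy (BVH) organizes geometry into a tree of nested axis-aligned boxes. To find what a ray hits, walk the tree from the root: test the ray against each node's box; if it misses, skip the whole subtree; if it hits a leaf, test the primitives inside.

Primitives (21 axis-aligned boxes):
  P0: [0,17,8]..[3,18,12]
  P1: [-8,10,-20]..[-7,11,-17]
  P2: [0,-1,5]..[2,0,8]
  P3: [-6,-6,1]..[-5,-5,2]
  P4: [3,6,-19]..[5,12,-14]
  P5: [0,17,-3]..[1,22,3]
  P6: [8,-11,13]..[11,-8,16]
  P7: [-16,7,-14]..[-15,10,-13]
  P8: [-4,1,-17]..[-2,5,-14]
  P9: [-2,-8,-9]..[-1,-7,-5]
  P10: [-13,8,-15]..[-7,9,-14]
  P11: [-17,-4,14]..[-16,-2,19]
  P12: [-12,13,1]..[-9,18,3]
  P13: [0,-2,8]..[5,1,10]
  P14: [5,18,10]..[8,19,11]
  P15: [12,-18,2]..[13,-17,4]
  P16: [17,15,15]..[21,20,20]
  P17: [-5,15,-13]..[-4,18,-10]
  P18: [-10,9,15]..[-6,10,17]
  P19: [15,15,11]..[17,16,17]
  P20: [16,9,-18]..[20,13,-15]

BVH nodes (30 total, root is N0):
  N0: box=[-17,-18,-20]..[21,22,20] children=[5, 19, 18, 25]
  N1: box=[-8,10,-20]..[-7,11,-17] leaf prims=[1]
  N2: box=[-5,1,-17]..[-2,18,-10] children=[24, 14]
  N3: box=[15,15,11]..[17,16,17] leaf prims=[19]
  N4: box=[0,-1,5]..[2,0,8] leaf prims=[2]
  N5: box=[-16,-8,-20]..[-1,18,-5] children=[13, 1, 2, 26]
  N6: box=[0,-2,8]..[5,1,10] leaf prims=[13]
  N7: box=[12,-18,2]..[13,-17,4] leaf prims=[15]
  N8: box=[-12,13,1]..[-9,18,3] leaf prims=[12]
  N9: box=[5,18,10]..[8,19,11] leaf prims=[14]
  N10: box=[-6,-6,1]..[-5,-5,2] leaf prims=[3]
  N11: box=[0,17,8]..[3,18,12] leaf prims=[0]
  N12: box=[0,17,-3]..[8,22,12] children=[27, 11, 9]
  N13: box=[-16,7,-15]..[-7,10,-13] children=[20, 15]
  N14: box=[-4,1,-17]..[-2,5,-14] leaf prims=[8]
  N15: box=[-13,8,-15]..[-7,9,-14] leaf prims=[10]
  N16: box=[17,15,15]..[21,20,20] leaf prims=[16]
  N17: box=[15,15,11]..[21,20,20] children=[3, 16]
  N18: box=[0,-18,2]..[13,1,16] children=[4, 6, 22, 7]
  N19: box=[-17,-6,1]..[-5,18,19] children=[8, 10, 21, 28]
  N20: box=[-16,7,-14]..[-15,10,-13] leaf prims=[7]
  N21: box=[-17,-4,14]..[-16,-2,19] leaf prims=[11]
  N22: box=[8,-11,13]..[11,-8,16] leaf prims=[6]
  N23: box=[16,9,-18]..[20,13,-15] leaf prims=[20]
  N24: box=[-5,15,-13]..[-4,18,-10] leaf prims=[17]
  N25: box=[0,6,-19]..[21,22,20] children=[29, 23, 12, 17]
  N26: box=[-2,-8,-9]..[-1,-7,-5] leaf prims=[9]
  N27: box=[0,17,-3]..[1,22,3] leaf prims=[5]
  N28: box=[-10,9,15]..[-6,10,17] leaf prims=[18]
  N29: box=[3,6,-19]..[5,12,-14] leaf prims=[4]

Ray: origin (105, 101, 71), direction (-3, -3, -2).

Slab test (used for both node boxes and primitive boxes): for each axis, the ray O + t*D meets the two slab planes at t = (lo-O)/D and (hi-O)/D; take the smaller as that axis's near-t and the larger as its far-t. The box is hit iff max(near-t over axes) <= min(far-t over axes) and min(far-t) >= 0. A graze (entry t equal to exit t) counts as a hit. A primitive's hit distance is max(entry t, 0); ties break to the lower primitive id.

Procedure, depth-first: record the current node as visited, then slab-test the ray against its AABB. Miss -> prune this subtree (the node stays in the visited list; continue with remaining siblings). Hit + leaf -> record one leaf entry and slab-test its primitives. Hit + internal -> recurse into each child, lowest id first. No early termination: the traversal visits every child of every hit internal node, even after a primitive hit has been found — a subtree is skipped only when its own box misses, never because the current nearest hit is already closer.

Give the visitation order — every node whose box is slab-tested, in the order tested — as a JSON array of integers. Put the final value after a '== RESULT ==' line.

Traverse from the root:
N0 x:[28,122/3] y:[79/3,119/3] z:[51/2,91/2] -> hit [28,119/3], descend [5, 18, 19, 25]
  N5 x:[106/3,121/3] y:[83/3,109/3] z:[38,91/2] -> miss, prune
  N18 x:[92/3,35] y:[100/3,119/3] z:[55/2,69/2] -> hit [100/3,69/2], descend [4, 6, 7, 22]
    N4 x:[103/3,35] y:[101/3,34] z:[63/2,33] -> miss, prune
    N6 x:[100/3,35] y:[100/3,103/3] z:[61/2,63/2] -> miss, prune
    N7 x:[92/3,31] y:[118/3,119/3] z:[67/2,69/2] -> miss, prune
    N22 x:[94/3,97/3] y:[109/3,112/3] z:[55/2,29] -> miss, prune
  N19 x:[110/3,122/3] y:[83/3,107/3] z:[26,35] -> miss, prune
  N25 x:[28,35] y:[79/3,95/3] z:[51/2,45] -> hit [28,95/3], descend [12, 17, 23, 29]
    N12 x:[97/3,35] y:[79/3,28] z:[59/2,37] -> miss, prune
    N17 x:[28,30] y:[27,86/3] z:[51/2,30] -> hit [28,86/3], descend [3, 16]
      N3 x:[88/3,30] y:[85/3,86/3] z:[27,30] -> miss, prune
      N16 x:[28,88/3] y:[27,86/3] z:[51/2,28] -> hit [28,28] leaf, test {P16@t=28}
    N23 x:[85/3,89/3] y:[88/3,92/3] z:[43,89/2] -> miss, prune
    N29 x:[100/3,34] y:[89/3,95/3] z:[85/2,45] -> miss, prune

Visited [0, 5, 18, 4, 6, 7, 22, 19, 25, 12, 17, 3, 16, 23, 29]. Tests: 15 box, 1 leaf. Nearest: P16.

== RESULT ==
[0, 5, 18, 4, 6, 7, 22, 19, 25, 12, 17, 3, 16, 23, 29]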